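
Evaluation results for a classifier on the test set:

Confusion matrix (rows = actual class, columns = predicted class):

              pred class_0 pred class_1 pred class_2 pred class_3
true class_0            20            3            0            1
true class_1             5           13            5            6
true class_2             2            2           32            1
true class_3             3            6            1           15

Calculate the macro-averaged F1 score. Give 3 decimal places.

Per-class F1 score (2·TP/(2·TP+FP+FN)):
  class_0: TP=20, FP=5+2+3=10, FN=3+0+1=4 → 40/54 = 0.7407
  class_1: TP=13, FP=3+2+6=11, FN=5+5+6=16 → 26/53 = 0.4906
  class_2: TP=32, FP=0+5+1=6, FN=2+2+1=5 → 64/75 = 0.8533
  class_3: TP=15, FP=1+6+1=8, FN=3+6+1=10 → 30/48 = 0.6250
Macro-F1 score = mean = (0.7407 + 0.4906 + 0.8533 + 0.6250) / 4 = 0.677

0.677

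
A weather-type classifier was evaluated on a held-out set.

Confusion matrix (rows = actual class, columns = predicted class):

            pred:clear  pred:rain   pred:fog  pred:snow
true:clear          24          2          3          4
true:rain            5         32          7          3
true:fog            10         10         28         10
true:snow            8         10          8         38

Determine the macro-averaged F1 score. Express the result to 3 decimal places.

Per-class F1 score (2·TP/(2·TP+FP+FN)):
  clear: TP=24, FP=5+10+8=23, FN=2+3+4=9 → 48/80 = 0.6000
  rain: TP=32, FP=2+10+10=22, FN=5+7+3=15 → 64/101 = 0.6337
  fog: TP=28, FP=3+7+8=18, FN=10+10+10=30 → 56/104 = 0.5385
  snow: TP=38, FP=4+3+10=17, FN=8+10+8=26 → 76/119 = 0.6387
Macro-F1 score = mean = (0.6000 + 0.6337 + 0.5385 + 0.6387) / 4 = 0.603

0.603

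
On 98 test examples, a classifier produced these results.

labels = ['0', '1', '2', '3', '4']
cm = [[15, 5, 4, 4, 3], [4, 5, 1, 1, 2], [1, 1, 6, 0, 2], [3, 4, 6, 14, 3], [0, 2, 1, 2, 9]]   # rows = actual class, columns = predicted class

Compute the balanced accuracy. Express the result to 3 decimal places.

0.516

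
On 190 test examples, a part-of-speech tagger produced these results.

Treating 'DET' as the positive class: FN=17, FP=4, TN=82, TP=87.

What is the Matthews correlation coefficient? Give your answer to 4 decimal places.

0.7872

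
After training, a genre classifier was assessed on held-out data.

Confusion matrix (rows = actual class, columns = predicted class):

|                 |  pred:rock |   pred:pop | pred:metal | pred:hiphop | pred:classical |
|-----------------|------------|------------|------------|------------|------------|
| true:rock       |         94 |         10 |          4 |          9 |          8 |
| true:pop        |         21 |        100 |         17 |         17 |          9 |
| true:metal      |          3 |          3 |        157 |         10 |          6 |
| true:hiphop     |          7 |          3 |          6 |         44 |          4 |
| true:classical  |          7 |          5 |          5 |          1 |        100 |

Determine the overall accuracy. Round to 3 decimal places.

0.762

Accuracy = trace / total = (94+100+157+44+100=495) / 650 = 495/650 = 0.762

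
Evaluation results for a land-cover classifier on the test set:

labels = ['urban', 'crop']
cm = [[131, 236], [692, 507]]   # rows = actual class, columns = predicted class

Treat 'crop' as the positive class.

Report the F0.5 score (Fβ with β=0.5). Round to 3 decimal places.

0.608

Fβ = (1+β²)·TP / ((1+β²)·TP + β²·FN + FP), with β²=1/4
= 1.25·507 / (1.25·507 + 0.25·692 + 236) = 0.608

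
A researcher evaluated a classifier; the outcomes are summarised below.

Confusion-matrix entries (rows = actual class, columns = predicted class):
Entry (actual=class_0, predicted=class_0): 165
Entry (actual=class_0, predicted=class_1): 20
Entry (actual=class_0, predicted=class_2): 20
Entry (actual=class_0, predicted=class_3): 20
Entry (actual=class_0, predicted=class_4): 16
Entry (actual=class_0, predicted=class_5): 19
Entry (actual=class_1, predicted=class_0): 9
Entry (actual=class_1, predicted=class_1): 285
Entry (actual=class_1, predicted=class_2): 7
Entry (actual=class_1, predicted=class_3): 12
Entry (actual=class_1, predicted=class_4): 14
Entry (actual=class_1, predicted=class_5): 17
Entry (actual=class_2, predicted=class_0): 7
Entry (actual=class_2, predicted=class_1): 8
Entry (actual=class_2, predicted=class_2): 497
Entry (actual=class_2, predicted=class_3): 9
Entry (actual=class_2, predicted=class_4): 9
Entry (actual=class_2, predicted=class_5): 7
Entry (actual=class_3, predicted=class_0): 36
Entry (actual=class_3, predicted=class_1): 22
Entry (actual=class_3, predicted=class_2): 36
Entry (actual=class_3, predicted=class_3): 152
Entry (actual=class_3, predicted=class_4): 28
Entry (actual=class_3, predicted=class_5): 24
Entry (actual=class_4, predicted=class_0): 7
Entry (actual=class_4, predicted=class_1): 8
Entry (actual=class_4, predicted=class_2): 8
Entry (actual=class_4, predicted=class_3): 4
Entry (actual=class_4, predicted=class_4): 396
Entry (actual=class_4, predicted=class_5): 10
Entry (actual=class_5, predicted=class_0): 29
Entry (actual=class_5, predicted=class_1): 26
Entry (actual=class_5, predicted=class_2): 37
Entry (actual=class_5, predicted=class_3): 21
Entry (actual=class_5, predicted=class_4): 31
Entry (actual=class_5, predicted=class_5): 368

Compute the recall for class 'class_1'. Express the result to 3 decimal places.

Treat 'class_1' as positive and all other classes as negative.
recall = TP/(TP+FN).
class_1: TP=285, FN=9+7+12+14+17=59 → 285/344 = 0.8285

0.828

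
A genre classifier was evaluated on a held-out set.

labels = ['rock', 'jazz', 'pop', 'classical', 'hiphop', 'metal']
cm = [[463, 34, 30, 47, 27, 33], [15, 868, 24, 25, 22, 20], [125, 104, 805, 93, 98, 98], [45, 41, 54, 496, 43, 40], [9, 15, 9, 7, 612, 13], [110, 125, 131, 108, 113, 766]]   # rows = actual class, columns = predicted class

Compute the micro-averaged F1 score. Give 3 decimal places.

0.707

Micro-averaging pools counts across classes: ΣTP=4010, ΣFP=1658, ΣFN=1658.
Micro-F1 score = 2·TP/(2·TP+FP+FN) on pooled counts = 0.707 (equals overall accuracy in single-label multiclass).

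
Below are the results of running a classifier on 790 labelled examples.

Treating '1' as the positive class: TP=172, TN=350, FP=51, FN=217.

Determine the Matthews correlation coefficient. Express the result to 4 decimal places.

MCC = (TP·TN − FP·FN) / √((TP+FP)(TP+FN)(TN+FP)(TN+FN))
Numerator = 172·350 − 51·217 = 49133
Denominator = √(223·389·401·567) = √19723405149 = 140440.0411
MCC = 49133 / 140440.0411 = 0.3499

0.3499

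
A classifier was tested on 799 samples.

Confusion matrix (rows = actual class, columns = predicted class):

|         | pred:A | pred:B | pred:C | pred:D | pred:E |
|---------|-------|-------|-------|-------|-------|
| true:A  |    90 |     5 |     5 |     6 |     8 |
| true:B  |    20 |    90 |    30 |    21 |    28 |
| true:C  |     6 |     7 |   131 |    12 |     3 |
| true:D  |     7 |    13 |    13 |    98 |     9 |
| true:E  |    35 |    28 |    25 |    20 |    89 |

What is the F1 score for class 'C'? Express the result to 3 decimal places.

0.722

Treat 'C' as positive and all other classes as negative.
F1 score = 2·TP/(2·TP+FP+FN).
C: TP=131, FP=5+30+13+25=73, FN=6+7+12+3=28 → 262/363 = 0.7218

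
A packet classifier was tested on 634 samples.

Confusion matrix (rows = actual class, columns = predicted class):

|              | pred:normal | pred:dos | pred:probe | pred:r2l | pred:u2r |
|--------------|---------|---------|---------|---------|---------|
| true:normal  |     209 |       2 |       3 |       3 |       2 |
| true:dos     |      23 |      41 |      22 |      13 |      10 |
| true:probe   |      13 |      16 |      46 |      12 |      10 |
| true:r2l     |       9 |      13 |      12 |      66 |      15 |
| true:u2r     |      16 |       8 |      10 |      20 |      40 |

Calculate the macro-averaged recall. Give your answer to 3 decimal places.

Per-class recall (TP/(TP+FN)):
  normal: TP=209, FN=2+3+3+2=10 → 209/219 = 0.9543
  dos: TP=41, FN=23+22+13+10=68 → 41/109 = 0.3761
  probe: TP=46, FN=13+16+12+10=51 → 46/97 = 0.4742
  r2l: TP=66, FN=9+13+12+15=49 → 66/115 = 0.5739
  u2r: TP=40, FN=16+8+10+20=54 → 40/94 = 0.4255
Macro-recall = mean = (0.9543 + 0.3761 + 0.4742 + 0.5739 + 0.4255) / 5 = 0.561

0.561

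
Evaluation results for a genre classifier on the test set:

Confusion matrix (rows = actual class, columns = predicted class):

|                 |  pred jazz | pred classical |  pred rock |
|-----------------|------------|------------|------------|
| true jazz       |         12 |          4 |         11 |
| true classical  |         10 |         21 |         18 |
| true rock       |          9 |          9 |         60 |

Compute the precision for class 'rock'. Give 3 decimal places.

0.674

One-vs-rest for 'rock': TP = diagonal; FP = other classes predicted 'rock'; FN = 'rock' predicted as other.
precision = TP/(TP+FP).
rock: TP=60, FP=11+18=29 → 60/89 = 0.6742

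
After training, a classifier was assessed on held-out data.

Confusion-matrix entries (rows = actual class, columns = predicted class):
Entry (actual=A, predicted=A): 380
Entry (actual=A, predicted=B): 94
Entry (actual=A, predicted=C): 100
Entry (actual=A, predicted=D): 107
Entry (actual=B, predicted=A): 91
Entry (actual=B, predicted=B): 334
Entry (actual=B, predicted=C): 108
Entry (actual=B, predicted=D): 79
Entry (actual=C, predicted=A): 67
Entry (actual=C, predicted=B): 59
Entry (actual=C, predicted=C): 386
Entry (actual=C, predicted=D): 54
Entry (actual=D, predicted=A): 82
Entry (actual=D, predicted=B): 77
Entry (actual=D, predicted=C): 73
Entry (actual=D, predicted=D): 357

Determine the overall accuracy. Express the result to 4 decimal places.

Accuracy = trace / total = (380+334+386+357=1457) / 2448 = 1457/2448 = 0.5952

0.5952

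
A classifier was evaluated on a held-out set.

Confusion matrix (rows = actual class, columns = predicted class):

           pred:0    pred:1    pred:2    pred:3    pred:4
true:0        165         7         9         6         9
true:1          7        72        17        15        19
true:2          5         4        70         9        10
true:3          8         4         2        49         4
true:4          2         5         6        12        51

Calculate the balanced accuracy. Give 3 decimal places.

0.702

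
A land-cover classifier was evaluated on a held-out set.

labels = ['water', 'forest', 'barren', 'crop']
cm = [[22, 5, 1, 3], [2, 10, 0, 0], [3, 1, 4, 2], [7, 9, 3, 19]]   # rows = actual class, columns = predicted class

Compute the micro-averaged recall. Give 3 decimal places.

0.604

Micro-averaging pools counts across classes: ΣTP=55, ΣFP=36, ΣFN=36.
Micro-recall = TP/(TP+FN) on pooled counts = 0.604 (equals overall accuracy in single-label multiclass).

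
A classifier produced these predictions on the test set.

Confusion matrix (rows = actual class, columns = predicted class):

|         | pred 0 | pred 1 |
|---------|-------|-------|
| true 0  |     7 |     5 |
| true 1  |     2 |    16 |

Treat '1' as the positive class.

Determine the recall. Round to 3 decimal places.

0.889

Recall = TP/(TP+FN) = 16/(16+2) = 16/18 = 0.889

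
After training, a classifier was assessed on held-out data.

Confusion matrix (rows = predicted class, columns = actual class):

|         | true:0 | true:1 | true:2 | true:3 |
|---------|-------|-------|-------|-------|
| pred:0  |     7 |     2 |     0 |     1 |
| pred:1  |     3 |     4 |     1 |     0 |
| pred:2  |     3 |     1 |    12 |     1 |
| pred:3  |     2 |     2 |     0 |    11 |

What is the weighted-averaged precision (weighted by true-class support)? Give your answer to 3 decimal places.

0.674

Per-class precision (TP/(TP+FP)):
  0: TP=7, FP=2+0+1=3 → 7/10 = 0.7000
  1: TP=4, FP=3+1+0=4 → 4/8 = 0.5000
  2: TP=12, FP=3+1+1=5 → 12/17 = 0.7059
  3: TP=11, FP=2+2+0=4 → 11/15 = 0.7333
Weighted-precision = Σ (supportᵢ/N)·precisionᵢ with N=50: (15/50)·0.7000 + (9/50)·0.5000 + (13/50)·0.7059 + (13/50)·0.7333 = 0.674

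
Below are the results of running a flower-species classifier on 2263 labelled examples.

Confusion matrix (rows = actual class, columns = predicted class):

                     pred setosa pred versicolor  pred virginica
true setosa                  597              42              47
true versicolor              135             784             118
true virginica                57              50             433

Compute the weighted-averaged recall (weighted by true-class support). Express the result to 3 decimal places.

Per-class recall (TP/(TP+FN)):
  setosa: TP=597, FN=42+47=89 → 597/686 = 0.8703
  versicolor: TP=784, FN=135+118=253 → 784/1037 = 0.7560
  virginica: TP=433, FN=57+50=107 → 433/540 = 0.8019
Weighted-recall = Σ (supportᵢ/N)·recallᵢ with N=2263: (686/2263)·0.8703 + (1037/2263)·0.7560 + (540/2263)·0.8019 = 0.802

0.802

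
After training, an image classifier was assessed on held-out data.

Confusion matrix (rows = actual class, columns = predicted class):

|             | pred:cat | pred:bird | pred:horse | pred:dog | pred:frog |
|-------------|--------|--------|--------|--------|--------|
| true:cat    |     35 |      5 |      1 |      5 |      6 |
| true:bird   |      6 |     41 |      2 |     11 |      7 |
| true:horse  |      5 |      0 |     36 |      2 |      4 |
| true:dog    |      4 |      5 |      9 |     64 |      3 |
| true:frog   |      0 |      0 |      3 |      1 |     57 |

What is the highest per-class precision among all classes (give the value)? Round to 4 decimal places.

Per-class precision (TP/(TP+FP)):
  cat: TP=35, FP=6+5+4+0=15 → 35/50 = 0.70000
  bird: TP=41, FP=5+0+5+0=10 → 41/51 = 0.80392
  horse: TP=36, FP=1+2+9+3=15 → 36/51 = 0.70588
  dog: TP=64, FP=5+11+2+1=19 → 64/83 = 0.77108
  frog: TP=57, FP=6+7+4+3=20 → 57/77 = 0.74026
Highest is class 'bird' with precision = 0.8039.

0.8039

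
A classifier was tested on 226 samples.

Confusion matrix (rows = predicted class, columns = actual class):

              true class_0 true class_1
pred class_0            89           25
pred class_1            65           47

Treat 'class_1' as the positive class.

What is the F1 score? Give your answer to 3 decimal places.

0.511

Precision = TP/(TP+FP) = 47/112 = 0.4196
Recall = TP/(TP+FN) = 47/72 = 0.6528
F1 = 2·TP/(2·TP+FP+FN) = 94/184 = 0.511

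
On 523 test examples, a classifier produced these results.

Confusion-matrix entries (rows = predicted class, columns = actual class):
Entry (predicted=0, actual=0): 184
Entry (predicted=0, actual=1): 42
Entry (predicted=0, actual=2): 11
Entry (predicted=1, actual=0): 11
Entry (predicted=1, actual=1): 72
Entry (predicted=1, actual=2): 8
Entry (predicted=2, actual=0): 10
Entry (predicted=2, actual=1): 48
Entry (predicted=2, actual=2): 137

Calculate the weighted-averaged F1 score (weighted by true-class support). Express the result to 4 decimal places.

Per-class F1 score (2·TP/(2·TP+FP+FN)):
  0: TP=184, FP=42+11=53, FN=11+10=21 → 368/442 = 0.83258
  1: TP=72, FP=11+8=19, FN=42+48=90 → 144/253 = 0.56917
  2: TP=137, FP=10+48=58, FN=11+8=19 → 274/351 = 0.78063
Weighted-F1 score = Σ (supportᵢ/N)·F1 scoreᵢ with N=523: (205/523)·0.83258 + (162/523)·0.56917 + (156/523)·0.78063 = 0.7355

0.7355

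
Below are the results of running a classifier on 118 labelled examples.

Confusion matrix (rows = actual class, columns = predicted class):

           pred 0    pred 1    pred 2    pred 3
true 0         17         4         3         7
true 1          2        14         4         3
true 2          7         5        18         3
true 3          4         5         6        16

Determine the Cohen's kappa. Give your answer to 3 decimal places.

Observed agreement pₒ = trace/N = 65/118 = 0.5508
Expected agreement pₑ = Σ (rowᵢ·colᵢ)/N² = (31·30 + 23·28 + 33·31 + 31·29)/118² = 0.2511
κ = (pₒ − pₑ)/(1 − pₑ) = (0.5508 − 0.2511)/(1 − 0.2511) = 0.400

0.400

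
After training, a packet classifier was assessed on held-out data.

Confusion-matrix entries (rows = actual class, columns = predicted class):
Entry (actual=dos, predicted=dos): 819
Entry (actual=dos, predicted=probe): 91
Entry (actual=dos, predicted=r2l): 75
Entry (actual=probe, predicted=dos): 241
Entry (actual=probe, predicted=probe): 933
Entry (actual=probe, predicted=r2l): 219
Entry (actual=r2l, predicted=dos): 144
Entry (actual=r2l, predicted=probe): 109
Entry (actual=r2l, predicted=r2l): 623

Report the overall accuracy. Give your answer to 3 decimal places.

Accuracy = trace / total = (819+933+623=2375) / 3254 = 2375/3254 = 0.730

0.730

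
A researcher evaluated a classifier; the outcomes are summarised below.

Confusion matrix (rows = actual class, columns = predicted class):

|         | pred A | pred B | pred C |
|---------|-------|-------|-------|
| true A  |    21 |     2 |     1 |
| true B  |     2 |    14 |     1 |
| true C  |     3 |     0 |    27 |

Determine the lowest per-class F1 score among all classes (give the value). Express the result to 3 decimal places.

Per-class F1 score (2·TP/(2·TP+FP+FN)):
  A: TP=21, FP=2+3=5, FN=2+1=3 → 42/50 = 0.8400
  B: TP=14, FP=2+0=2, FN=2+1=3 → 28/33 = 0.8485
  C: TP=27, FP=1+1=2, FN=3+0=3 → 54/59 = 0.9153
Lowest is class 'A' with F1 score = 0.840.

0.840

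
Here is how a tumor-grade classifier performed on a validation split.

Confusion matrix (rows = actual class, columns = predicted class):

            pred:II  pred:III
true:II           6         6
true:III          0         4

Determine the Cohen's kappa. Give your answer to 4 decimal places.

Observed agreement pₒ = trace/N = 10/16 = 0.62500
Expected agreement pₑ = Σ (rowᵢ·colᵢ)/N² = (12·6 + 4·10)/16² = 0.43750
κ = (pₒ − pₑ)/(1 − pₑ) = (0.62500 − 0.43750)/(1 − 0.43750) = 0.3333

0.3333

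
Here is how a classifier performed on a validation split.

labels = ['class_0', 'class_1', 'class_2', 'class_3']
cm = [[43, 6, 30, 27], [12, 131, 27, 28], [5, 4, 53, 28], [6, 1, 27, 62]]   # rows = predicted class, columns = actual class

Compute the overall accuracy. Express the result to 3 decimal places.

0.590

Accuracy = trace / total = (43+131+53+62=289) / 490 = 289/490 = 0.590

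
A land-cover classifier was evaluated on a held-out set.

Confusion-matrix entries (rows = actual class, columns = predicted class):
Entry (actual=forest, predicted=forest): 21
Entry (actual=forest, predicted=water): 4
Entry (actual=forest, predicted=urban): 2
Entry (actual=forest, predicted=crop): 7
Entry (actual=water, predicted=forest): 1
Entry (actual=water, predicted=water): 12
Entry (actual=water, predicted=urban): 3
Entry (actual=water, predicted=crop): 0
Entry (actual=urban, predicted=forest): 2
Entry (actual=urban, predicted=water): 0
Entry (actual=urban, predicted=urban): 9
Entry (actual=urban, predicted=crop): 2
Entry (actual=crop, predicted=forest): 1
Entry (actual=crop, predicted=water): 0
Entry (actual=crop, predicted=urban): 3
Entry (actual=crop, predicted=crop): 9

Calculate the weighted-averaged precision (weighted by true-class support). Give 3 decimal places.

Per-class precision (TP/(TP+FP)):
  forest: TP=21, FP=1+2+1=4 → 21/25 = 0.8400
  water: TP=12, FP=4+0+0=4 → 12/16 = 0.7500
  urban: TP=9, FP=2+3+3=8 → 9/17 = 0.5294
  crop: TP=9, FP=7+0+2=9 → 9/18 = 0.5000
Weighted-precision = Σ (supportᵢ/N)·precisionᵢ with N=76: (34/76)·0.8400 + (16/76)·0.7500 + (13/76)·0.5294 + (13/76)·0.5000 = 0.710

0.710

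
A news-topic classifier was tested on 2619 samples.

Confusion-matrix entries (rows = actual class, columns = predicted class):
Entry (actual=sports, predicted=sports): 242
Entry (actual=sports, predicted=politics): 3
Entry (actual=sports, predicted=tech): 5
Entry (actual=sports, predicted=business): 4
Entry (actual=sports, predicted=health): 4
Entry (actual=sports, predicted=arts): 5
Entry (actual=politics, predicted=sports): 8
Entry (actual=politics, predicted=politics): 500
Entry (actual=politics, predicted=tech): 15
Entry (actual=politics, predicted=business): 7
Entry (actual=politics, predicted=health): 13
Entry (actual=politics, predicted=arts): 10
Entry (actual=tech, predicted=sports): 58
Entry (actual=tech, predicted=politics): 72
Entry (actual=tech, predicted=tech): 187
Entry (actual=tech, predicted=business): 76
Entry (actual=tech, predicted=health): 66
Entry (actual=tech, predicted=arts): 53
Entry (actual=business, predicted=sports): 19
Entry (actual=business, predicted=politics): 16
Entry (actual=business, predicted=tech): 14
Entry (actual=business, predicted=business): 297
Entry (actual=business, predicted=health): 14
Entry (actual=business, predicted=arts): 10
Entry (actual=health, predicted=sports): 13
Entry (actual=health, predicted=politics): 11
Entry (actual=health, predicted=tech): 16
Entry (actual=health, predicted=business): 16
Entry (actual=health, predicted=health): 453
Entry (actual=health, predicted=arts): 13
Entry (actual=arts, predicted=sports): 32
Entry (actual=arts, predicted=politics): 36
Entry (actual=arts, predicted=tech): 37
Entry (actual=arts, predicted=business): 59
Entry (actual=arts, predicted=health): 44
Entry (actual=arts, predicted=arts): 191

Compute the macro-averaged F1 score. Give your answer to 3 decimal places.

0.694

Per-class F1 score (2·TP/(2·TP+FP+FN)):
  sports: TP=242, FP=8+58+19+13+32=130, FN=3+5+4+4+5=21 → 484/635 = 0.7622
  politics: TP=500, FP=3+72+16+11+36=138, FN=8+15+7+13+10=53 → 1000/1191 = 0.8396
  tech: TP=187, FP=5+15+14+16+37=87, FN=58+72+76+66+53=325 → 374/786 = 0.4758
  business: TP=297, FP=4+7+76+16+59=162, FN=19+16+14+14+10=73 → 594/829 = 0.7165
  health: TP=453, FP=4+13+66+14+44=141, FN=13+11+16+16+13=69 → 906/1116 = 0.8118
  arts: TP=191, FP=5+10+53+10+13=91, FN=32+36+37+59+44=208 → 382/681 = 0.5609
Macro-F1 score = mean = (0.7622 + 0.8396 + 0.4758 + 0.7165 + 0.8118 + 0.5609) / 6 = 0.694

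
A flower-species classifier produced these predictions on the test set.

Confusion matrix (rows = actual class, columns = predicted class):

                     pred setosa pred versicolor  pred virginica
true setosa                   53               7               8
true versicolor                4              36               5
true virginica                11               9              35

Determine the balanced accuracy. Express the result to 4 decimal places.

Balanced accuracy = mean of per-class recall.
  setosa: recall = 53/68 = 0.77941
  versicolor: recall = 36/45 = 0.80000
  virginica: recall = 35/55 = 0.63636
Mean = (0.77941 + 0.80000 + 0.63636) / 3 = 0.7386

0.7386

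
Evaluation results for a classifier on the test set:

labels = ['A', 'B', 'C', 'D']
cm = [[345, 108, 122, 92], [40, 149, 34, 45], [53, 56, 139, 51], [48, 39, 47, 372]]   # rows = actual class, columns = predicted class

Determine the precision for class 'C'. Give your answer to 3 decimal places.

Treat 'C' as positive and all other classes as negative.
precision = TP/(TP+FP).
C: TP=139, FP=122+34+47=203 → 139/342 = 0.4064

0.406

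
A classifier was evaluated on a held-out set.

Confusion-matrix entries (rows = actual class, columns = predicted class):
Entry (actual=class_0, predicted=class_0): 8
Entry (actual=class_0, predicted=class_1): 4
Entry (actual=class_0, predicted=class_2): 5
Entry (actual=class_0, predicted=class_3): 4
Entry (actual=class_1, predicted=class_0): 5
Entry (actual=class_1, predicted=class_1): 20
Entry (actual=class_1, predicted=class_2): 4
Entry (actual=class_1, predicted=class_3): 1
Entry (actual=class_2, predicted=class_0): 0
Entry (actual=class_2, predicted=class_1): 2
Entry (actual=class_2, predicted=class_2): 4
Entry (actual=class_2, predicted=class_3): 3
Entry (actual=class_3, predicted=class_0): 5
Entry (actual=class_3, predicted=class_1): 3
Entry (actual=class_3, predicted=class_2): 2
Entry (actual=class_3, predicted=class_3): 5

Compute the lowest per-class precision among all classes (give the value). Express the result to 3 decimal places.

Per-class precision (TP/(TP+FP)):
  class_0: TP=8, FP=5+0+5=10 → 8/18 = 0.4444
  class_1: TP=20, FP=4+2+3=9 → 20/29 = 0.6897
  class_2: TP=4, FP=5+4+2=11 → 4/15 = 0.2667
  class_3: TP=5, FP=4+1+3=8 → 5/13 = 0.3846
Lowest is class 'class_2' with precision = 0.267.

0.267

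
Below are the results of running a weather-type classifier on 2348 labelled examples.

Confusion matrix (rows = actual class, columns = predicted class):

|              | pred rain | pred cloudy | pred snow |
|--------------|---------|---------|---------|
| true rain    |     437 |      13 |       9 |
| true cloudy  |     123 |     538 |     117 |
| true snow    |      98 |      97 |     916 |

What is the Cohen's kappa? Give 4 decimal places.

Observed agreement pₒ = trace/N = 1891/2348 = 0.80537
Expected agreement pₑ = Σ (rowᵢ·colᵢ)/N² = (459·658 + 778·648 + 1111·1042)/2348² = 0.35621
κ = (pₒ − pₑ)/(1 − pₑ) = (0.80537 − 0.35621)/(1 − 0.35621) = 0.6977

0.6977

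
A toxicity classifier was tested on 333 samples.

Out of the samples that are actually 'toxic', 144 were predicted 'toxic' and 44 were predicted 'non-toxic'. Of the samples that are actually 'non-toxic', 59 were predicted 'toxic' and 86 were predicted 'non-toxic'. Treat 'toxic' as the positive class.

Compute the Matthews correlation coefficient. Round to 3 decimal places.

0.365

MCC = (TP·TN − FP·FN) / √((TP+FP)(TP+FN)(TN+FP)(TN+FN))
Numerator = 144·86 − 59·44 = 9788
Denominator = √(203·188·145·130) = √719391400 = 26821.4727
MCC = 9788 / 26821.4727 = 0.365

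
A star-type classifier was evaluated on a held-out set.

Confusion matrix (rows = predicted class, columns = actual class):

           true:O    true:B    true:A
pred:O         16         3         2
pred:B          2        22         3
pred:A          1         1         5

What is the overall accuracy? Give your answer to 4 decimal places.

0.7818

Accuracy = trace / total = (16+22+5=43) / 55 = 43/55 = 0.7818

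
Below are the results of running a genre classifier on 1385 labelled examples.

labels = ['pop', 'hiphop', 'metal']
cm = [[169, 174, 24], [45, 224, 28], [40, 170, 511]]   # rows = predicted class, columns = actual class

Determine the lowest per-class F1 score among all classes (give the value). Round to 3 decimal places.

Per-class F1 score (2·TP/(2·TP+FP+FN)):
  pop: TP=169, FP=174+24=198, FN=45+40=85 → 338/621 = 0.5443
  hiphop: TP=224, FP=45+28=73, FN=174+170=344 → 448/865 = 0.5179
  metal: TP=511, FP=40+170=210, FN=24+28=52 → 1022/1284 = 0.7960
Lowest is class 'hiphop' with F1 score = 0.518.

0.518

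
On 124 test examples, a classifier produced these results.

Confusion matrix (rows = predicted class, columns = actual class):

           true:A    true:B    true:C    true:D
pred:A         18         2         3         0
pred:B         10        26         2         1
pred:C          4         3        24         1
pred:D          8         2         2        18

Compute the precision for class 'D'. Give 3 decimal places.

0.600

Take TP from the diagonal, FP from the rest of the 'D' prediction marginal, FN from the rest of the 'D' actual marginal.
precision = TP/(TP+FP).
D: TP=18, FP=8+2+2=12 → 18/30 = 0.6000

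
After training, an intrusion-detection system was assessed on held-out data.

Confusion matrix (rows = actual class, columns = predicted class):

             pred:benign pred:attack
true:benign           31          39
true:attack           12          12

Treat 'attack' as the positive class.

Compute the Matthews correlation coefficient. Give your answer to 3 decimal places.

-0.050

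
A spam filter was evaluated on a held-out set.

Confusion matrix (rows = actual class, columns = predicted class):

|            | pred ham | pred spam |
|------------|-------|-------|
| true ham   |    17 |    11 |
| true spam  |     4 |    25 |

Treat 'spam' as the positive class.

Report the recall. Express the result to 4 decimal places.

Recall = TP/(TP+FN) = 25/(25+4) = 25/29 = 0.8621

0.8621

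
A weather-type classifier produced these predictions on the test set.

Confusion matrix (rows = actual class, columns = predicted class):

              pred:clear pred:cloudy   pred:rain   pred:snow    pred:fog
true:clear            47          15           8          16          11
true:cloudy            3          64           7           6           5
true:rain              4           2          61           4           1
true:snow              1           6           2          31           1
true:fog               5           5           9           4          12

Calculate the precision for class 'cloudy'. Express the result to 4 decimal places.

Take TP from the diagonal, FP from the rest of the 'cloudy' prediction marginal, FN from the rest of the 'cloudy' actual marginal.
precision = TP/(TP+FP).
cloudy: TP=64, FP=15+2+6+5=28 → 64/92 = 0.69565

0.6957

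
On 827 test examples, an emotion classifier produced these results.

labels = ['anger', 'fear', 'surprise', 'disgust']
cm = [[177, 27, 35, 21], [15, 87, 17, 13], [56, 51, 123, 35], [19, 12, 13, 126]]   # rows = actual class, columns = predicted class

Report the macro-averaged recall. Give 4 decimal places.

Per-class recall (TP/(TP+FN)):
  anger: TP=177, FN=27+35+21=83 → 177/260 = 0.68077
  fear: TP=87, FN=15+17+13=45 → 87/132 = 0.65909
  surprise: TP=123, FN=56+51+35=142 → 123/265 = 0.46415
  disgust: TP=126, FN=19+12+13=44 → 126/170 = 0.74118
Macro-recall = mean = (0.68077 + 0.65909 + 0.46415 + 0.74118) / 4 = 0.6363

0.6363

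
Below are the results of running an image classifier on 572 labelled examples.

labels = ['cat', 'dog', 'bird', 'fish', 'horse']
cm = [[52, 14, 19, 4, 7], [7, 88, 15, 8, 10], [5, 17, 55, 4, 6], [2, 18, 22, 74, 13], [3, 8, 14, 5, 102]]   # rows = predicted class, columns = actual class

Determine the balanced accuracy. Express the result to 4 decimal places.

0.6637

Balanced accuracy = mean of per-class recall.
  cat: recall = 52/69 = 0.75362
  dog: recall = 88/145 = 0.60690
  bird: recall = 55/125 = 0.44000
  fish: recall = 74/95 = 0.77895
  horse: recall = 102/138 = 0.73913
Mean = (0.75362 + 0.60690 + 0.44000 + 0.77895 + 0.73913) / 5 = 0.6637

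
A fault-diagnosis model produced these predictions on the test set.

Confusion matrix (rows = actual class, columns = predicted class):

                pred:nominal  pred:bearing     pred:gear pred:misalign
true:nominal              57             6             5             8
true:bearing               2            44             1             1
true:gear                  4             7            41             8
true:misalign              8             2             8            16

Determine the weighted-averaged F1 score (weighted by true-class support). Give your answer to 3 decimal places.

Per-class F1 score (2·TP/(2·TP+FP+FN)):
  nominal: TP=57, FP=2+4+8=14, FN=6+5+8=19 → 114/147 = 0.7755
  bearing: TP=44, FP=6+7+2=15, FN=2+1+1=4 → 88/107 = 0.8224
  gear: TP=41, FP=5+1+8=14, FN=4+7+8=19 → 82/115 = 0.7130
  misalign: TP=16, FP=8+1+8=17, FN=8+2+8=18 → 32/67 = 0.4776
Weighted-F1 score = Σ (supportᵢ/N)·F1 scoreᵢ with N=218: (76/218)·0.7755 + (48/218)·0.8224 + (60/218)·0.7130 + (34/218)·0.4776 = 0.722

0.722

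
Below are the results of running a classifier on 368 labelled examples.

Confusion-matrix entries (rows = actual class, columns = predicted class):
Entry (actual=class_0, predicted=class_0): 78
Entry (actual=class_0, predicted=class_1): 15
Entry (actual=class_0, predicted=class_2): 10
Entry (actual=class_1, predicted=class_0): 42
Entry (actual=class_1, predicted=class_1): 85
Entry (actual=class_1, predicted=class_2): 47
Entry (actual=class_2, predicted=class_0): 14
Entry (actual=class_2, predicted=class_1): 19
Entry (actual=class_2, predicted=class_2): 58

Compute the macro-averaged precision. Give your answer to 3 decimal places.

0.600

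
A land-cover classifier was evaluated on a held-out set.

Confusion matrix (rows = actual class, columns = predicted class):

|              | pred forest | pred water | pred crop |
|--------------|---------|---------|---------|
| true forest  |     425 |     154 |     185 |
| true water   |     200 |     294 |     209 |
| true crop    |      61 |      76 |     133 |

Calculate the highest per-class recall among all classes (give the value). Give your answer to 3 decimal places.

0.556

Per-class recall (TP/(TP+FN)):
  forest: TP=425, FN=154+185=339 → 425/764 = 0.5563
  water: TP=294, FN=200+209=409 → 294/703 = 0.4182
  crop: TP=133, FN=61+76=137 → 133/270 = 0.4926
Highest is class 'forest' with recall = 0.556.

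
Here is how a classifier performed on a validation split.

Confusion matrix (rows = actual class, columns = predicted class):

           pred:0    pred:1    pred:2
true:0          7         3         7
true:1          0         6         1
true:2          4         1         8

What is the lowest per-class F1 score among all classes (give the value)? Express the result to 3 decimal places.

0.500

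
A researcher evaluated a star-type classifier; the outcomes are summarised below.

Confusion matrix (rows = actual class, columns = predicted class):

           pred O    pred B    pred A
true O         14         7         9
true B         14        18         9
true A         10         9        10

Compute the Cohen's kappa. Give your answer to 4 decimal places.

0.1283

Observed agreement pₒ = trace/N = 42/100 = 0.42000
Expected agreement pₑ = Σ (rowᵢ·colᵢ)/N² = (30·38 + 41·34 + 29·28)/100² = 0.33460
κ = (pₒ − pₑ)/(1 − pₑ) = (0.42000 − 0.33460)/(1 − 0.33460) = 0.1283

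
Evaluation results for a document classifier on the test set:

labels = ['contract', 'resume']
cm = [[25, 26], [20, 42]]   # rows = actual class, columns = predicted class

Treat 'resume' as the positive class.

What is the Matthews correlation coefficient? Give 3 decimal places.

0.170

MCC = (TP·TN − FP·FN) / √((TP+FP)(TP+FN)(TN+FP)(TN+FN))
Numerator = 42·25 − 26·20 = 530
Denominator = √(68·62·51·45) = √9675720 = 3110.5819
MCC = 530 / 3110.5819 = 0.170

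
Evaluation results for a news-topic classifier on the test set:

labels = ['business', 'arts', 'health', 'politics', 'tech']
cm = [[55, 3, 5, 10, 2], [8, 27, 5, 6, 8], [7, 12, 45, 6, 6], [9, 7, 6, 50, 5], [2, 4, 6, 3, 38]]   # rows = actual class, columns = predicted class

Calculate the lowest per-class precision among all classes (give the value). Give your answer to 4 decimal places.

Per-class precision (TP/(TP+FP)):
  business: TP=55, FP=8+7+9+2=26 → 55/81 = 0.67901
  arts: TP=27, FP=3+12+7+4=26 → 27/53 = 0.50943
  health: TP=45, FP=5+5+6+6=22 → 45/67 = 0.67164
  politics: TP=50, FP=10+6+6+3=25 → 50/75 = 0.66667
  tech: TP=38, FP=2+8+6+5=21 → 38/59 = 0.64407
Lowest is class 'arts' with precision = 0.5094.

0.5094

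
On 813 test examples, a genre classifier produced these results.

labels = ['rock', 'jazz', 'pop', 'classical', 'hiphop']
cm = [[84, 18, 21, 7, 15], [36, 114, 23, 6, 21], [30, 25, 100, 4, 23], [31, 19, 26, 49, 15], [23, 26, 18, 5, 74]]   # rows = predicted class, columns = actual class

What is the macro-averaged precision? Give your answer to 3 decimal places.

0.511

Per-class precision (TP/(TP+FP)):
  rock: TP=84, FP=18+21+7+15=61 → 84/145 = 0.5793
  jazz: TP=114, FP=36+23+6+21=86 → 114/200 = 0.5700
  pop: TP=100, FP=30+25+4+23=82 → 100/182 = 0.5495
  classical: TP=49, FP=31+19+26+15=91 → 49/140 = 0.3500
  hiphop: TP=74, FP=23+26+18+5=72 → 74/146 = 0.5068
Macro-precision = mean = (0.5793 + 0.5700 + 0.5495 + 0.3500 + 0.5068) / 5 = 0.511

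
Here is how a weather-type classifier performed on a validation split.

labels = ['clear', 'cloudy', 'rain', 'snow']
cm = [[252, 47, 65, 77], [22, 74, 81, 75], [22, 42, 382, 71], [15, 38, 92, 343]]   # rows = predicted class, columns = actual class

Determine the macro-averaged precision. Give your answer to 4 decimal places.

0.5767

Per-class precision (TP/(TP+FP)):
  clear: TP=252, FP=47+65+77=189 → 252/441 = 0.57143
  cloudy: TP=74, FP=22+81+75=178 → 74/252 = 0.29365
  rain: TP=382, FP=22+42+71=135 → 382/517 = 0.73888
  snow: TP=343, FP=15+38+92=145 → 343/488 = 0.70287
Macro-precision = mean = (0.57143 + 0.29365 + 0.73888 + 0.70287) / 4 = 0.5767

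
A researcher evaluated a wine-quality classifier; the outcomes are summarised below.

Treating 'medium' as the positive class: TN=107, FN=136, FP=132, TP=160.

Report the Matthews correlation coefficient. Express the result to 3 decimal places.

-0.012

MCC = (TP·TN − FP·FN) / √((TP+FP)(TP+FN)(TN+FP)(TN+FN))
Numerator = 160·107 − 132·136 = -832
Denominator = √(292·296·239·243) = √5019711264 = 70849.9207
MCC = -832 / 70849.9207 = -0.012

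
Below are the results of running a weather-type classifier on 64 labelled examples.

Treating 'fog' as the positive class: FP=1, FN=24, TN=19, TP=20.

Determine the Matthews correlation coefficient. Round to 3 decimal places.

MCC = (TP·TN − FP·FN) / √((TP+FP)(TP+FN)(TN+FP)(TN+FN))
Numerator = 20·19 − 1·24 = 356
Denominator = √(21·44·20·43) = √794640 = 891.4258
MCC = 356 / 891.4258 = 0.399

0.399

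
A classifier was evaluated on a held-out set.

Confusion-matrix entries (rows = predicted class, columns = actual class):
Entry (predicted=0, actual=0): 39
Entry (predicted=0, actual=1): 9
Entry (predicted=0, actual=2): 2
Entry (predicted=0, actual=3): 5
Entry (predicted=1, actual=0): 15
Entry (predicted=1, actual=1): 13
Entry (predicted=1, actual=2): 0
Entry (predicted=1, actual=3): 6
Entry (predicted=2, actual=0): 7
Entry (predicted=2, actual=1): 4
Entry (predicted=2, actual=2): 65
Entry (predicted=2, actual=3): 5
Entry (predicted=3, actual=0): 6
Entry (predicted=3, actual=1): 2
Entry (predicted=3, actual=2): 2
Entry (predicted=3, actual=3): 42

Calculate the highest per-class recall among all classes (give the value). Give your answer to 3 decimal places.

0.942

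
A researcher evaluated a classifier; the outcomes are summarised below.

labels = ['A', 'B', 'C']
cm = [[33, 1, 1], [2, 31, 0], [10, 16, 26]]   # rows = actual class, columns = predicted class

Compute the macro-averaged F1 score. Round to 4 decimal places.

Per-class F1 score (2·TP/(2·TP+FP+FN)):
  A: TP=33, FP=2+10=12, FN=1+1=2 → 66/80 = 0.82500
  B: TP=31, FP=1+16=17, FN=2+0=2 → 62/81 = 0.76543
  C: TP=26, FP=1+0=1, FN=10+16=26 → 52/79 = 0.65823
Macro-F1 score = mean = (0.82500 + 0.76543 + 0.65823) / 3 = 0.7496

0.7496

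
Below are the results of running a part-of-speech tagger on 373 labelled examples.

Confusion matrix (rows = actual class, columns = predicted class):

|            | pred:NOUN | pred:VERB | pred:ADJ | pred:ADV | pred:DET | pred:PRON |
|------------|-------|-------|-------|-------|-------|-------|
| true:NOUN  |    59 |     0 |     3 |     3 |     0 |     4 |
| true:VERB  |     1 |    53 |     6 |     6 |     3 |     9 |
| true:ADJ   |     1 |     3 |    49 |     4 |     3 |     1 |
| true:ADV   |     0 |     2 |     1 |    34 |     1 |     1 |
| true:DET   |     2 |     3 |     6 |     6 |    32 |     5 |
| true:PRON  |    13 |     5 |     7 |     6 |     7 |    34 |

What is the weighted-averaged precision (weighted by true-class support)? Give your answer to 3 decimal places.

Per-class precision (TP/(TP+FP)):
  NOUN: TP=59, FP=1+1+0+2+13=17 → 59/76 = 0.7763
  VERB: TP=53, FP=0+3+2+3+5=13 → 53/66 = 0.8030
  ADJ: TP=49, FP=3+6+1+6+7=23 → 49/72 = 0.6806
  ADV: TP=34, FP=3+6+4+6+6=25 → 34/59 = 0.5763
  DET: TP=32, FP=0+3+3+1+7=14 → 32/46 = 0.6957
  PRON: TP=34, FP=4+9+1+1+5=20 → 34/54 = 0.6296
Weighted-precision = Σ (supportᵢ/N)·precisionᵢ with N=373: (69/373)·0.7763 + (78/373)·0.8030 + (61/373)·0.6806 + (39/373)·0.5763 + (54/373)·0.6957 + (72/373)·0.6296 = 0.705

0.705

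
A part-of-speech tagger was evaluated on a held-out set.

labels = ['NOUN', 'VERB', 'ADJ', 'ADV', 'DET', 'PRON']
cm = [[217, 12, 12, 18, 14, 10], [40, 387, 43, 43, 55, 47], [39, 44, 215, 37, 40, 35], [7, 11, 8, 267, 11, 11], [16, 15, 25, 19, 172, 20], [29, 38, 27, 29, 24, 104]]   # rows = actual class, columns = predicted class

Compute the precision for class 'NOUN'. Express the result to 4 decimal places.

Treat 'NOUN' as positive and all other classes as negative.
precision = TP/(TP+FP).
NOUN: TP=217, FP=40+39+7+16+29=131 → 217/348 = 0.62356

0.6236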